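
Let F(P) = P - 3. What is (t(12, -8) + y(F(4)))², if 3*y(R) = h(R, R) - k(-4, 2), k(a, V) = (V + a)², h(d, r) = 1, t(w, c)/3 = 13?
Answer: 1444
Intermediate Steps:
t(w, c) = 39 (t(w, c) = 3*13 = 39)
F(P) = -3 + P
y(R) = -1 (y(R) = (1 - (2 - 4)²)/3 = (1 - 1*(-2)²)/3 = (1 - 1*4)/3 = (1 - 4)/3 = (⅓)*(-3) = -1)
(t(12, -8) + y(F(4)))² = (39 - 1)² = 38² = 1444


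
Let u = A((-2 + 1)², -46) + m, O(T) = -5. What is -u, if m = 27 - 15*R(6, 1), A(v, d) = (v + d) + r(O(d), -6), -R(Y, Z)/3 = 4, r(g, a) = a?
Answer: -156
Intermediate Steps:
R(Y, Z) = -12 (R(Y, Z) = -3*4 = -12)
A(v, d) = -6 + d + v (A(v, d) = (v + d) - 6 = (d + v) - 6 = -6 + d + v)
m = 207 (m = 27 - 15*(-12) = 27 + 180 = 207)
u = 156 (u = (-6 - 46 + (-2 + 1)²) + 207 = (-6 - 46 + (-1)²) + 207 = (-6 - 46 + 1) + 207 = -51 + 207 = 156)
-u = -1*156 = -156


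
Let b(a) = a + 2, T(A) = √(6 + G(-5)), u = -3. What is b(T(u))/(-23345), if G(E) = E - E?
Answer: -2/23345 - √6/23345 ≈ -0.00019060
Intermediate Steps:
G(E) = 0
T(A) = √6 (T(A) = √(6 + 0) = √6)
b(a) = 2 + a
b(T(u))/(-23345) = (2 + √6)/(-23345) = (2 + √6)*(-1/23345) = -2/23345 - √6/23345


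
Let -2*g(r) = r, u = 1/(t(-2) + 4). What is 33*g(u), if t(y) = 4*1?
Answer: -33/16 ≈ -2.0625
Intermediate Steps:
t(y) = 4
u = ⅛ (u = 1/(4 + 4) = 1/8 = ⅛ ≈ 0.12500)
g(r) = -r/2
33*g(u) = 33*(-½*⅛) = 33*(-1/16) = -33/16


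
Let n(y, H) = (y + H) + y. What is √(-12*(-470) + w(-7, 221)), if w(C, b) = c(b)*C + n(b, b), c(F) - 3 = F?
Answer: √4735 ≈ 68.811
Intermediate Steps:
c(F) = 3 + F
n(y, H) = H + 2*y (n(y, H) = (H + y) + y = H + 2*y)
w(C, b) = 3*b + C*(3 + b) (w(C, b) = (3 + b)*C + (b + 2*b) = C*(3 + b) + 3*b = 3*b + C*(3 + b))
√(-12*(-470) + w(-7, 221)) = √(-12*(-470) + (3*221 - 7*(3 + 221))) = √(5640 + (663 - 7*224)) = √(5640 + (663 - 1568)) = √(5640 - 905) = √4735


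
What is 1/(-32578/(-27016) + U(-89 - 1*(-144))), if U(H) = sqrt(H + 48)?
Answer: -220031812/18528673071 + 182466064*sqrt(103)/18528673071 ≈ 0.088069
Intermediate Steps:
U(H) = sqrt(48 + H)
1/(-32578/(-27016) + U(-89 - 1*(-144))) = 1/(-32578/(-27016) + sqrt(48 + (-89 - 1*(-144)))) = 1/(-32578*(-1/27016) + sqrt(48 + (-89 + 144))) = 1/(16289/13508 + sqrt(48 + 55)) = 1/(16289/13508 + sqrt(103))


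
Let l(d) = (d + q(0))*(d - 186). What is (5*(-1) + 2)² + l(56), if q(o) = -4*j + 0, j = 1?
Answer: -6751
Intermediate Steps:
q(o) = -4 (q(o) = -4*1 + 0 = -4 + 0 = -4)
l(d) = (-186 + d)*(-4 + d) (l(d) = (d - 4)*(d - 186) = (-4 + d)*(-186 + d) = (-186 + d)*(-4 + d))
(5*(-1) + 2)² + l(56) = (5*(-1) + 2)² + (744 + 56² - 190*56) = (-5 + 2)² + (744 + 3136 - 10640) = (-3)² - 6760 = 9 - 6760 = -6751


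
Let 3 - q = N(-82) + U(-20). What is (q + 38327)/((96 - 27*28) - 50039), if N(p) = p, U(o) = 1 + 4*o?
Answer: -38491/50699 ≈ -0.75921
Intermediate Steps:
q = 164 (q = 3 - (-82 + (1 + 4*(-20))) = 3 - (-82 + (1 - 80)) = 3 - (-82 - 79) = 3 - 1*(-161) = 3 + 161 = 164)
(q + 38327)/((96 - 27*28) - 50039) = (164 + 38327)/((96 - 27*28) - 50039) = 38491/((96 - 756) - 50039) = 38491/(-660 - 50039) = 38491/(-50699) = 38491*(-1/50699) = -38491/50699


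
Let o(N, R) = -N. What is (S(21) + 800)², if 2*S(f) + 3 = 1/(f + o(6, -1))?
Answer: 143472484/225 ≈ 6.3766e+5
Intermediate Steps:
S(f) = -3/2 + 1/(2*(-6 + f)) (S(f) = -3/2 + 1/(2*(f - 1*6)) = -3/2 + 1/(2*(f - 6)) = -3/2 + 1/(2*(-6 + f)))
(S(21) + 800)² = ((19 - 3*21)/(2*(-6 + 21)) + 800)² = ((½)*(19 - 63)/15 + 800)² = ((½)*(1/15)*(-44) + 800)² = (-22/15 + 800)² = (11978/15)² = 143472484/225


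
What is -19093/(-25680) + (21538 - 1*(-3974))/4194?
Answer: 13615263/1994480 ≈ 6.8265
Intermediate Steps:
-19093/(-25680) + (21538 - 1*(-3974))/4194 = -19093*(-1/25680) + (21538 + 3974)*(1/4194) = 19093/25680 + 25512*(1/4194) = 19093/25680 + 4252/699 = 13615263/1994480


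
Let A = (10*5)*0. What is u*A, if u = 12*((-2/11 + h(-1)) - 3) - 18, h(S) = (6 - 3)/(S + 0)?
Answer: 0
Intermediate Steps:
A = 0 (A = 50*0 = 0)
h(S) = 3/S
u = -1014/11 (u = 12*((-2/11 + 3/(-1)) - 3) - 18 = 12*((-2*1/11 + 3*(-1)) - 3) - 18 = 12*((-2/11 - 3) - 3) - 18 = 12*(-35/11 - 3) - 18 = 12*(-68/11) - 18 = -816/11 - 18 = -1014/11 ≈ -92.182)
u*A = -1014/11*0 = 0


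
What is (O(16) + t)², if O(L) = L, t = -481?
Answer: 216225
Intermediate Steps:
(O(16) + t)² = (16 - 481)² = (-465)² = 216225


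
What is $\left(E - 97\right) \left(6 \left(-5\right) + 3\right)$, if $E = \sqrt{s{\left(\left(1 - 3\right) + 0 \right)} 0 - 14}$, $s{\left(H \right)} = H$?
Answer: $2619 - 27 i \sqrt{14} \approx 2619.0 - 101.02 i$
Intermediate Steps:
$E = i \sqrt{14}$ ($E = \sqrt{\left(\left(1 - 3\right) + 0\right) 0 - 14} = \sqrt{\left(-2 + 0\right) 0 - 14} = \sqrt{\left(-2\right) 0 - 14} = \sqrt{0 - 14} = \sqrt{-14} = i \sqrt{14} \approx 3.7417 i$)
$\left(E - 97\right) \left(6 \left(-5\right) + 3\right) = \left(i \sqrt{14} - 97\right) \left(6 \left(-5\right) + 3\right) = \left(-97 + i \sqrt{14}\right) \left(-30 + 3\right) = \left(-97 + i \sqrt{14}\right) \left(-27\right) = 2619 - 27 i \sqrt{14}$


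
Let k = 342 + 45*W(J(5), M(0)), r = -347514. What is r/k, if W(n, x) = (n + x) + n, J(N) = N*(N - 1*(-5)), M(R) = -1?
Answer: -115838/1599 ≈ -72.444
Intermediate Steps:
J(N) = N*(5 + N) (J(N) = N*(N + 5) = N*(5 + N))
W(n, x) = x + 2*n
k = 4797 (k = 342 + 45*(-1 + 2*(5*(5 + 5))) = 342 + 45*(-1 + 2*(5*10)) = 342 + 45*(-1 + 2*50) = 342 + 45*(-1 + 100) = 342 + 45*99 = 342 + 4455 = 4797)
r/k = -347514/4797 = -347514*1/4797 = -115838/1599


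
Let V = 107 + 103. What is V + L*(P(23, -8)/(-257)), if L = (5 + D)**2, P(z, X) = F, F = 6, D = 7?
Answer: 53106/257 ≈ 206.64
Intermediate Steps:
P(z, X) = 6
V = 210
L = 144 (L = (5 + 7)**2 = 12**2 = 144)
V + L*(P(23, -8)/(-257)) = 210 + 144*(6/(-257)) = 210 + 144*(6*(-1/257)) = 210 + 144*(-6/257) = 210 - 864/257 = 53106/257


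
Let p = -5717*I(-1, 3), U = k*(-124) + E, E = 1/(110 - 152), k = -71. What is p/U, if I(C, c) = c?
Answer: -720342/369767 ≈ -1.9481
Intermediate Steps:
E = -1/42 (E = 1/(-42) = -1/42 ≈ -0.023810)
U = 369767/42 (U = -71*(-124) - 1/42 = 8804 - 1/42 = 369767/42 ≈ 8804.0)
p = -17151 (p = -5717*3 = -17151)
p/U = -17151/369767/42 = -17151*42/369767 = -720342/369767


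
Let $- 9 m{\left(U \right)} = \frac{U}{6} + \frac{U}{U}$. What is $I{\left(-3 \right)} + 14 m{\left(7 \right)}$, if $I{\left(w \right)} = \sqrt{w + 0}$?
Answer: $- \frac{91}{27} + i \sqrt{3} \approx -3.3704 + 1.732 i$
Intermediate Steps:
$m{\left(U \right)} = - \frac{1}{9} - \frac{U}{54}$ ($m{\left(U \right)} = - \frac{\frac{U}{6} + \frac{U}{U}}{9} = - \frac{U \frac{1}{6} + 1}{9} = - \frac{\frac{U}{6} + 1}{9} = - \frac{1 + \frac{U}{6}}{9} = - \frac{1}{9} - \frac{U}{54}$)
$I{\left(w \right)} = \sqrt{w}$
$I{\left(-3 \right)} + 14 m{\left(7 \right)} = \sqrt{-3} + 14 \left(- \frac{1}{9} - \frac{7}{54}\right) = i \sqrt{3} + 14 \left(- \frac{1}{9} - \frac{7}{54}\right) = i \sqrt{3} + 14 \left(- \frac{13}{54}\right) = i \sqrt{3} - \frac{91}{27} = - \frac{91}{27} + i \sqrt{3}$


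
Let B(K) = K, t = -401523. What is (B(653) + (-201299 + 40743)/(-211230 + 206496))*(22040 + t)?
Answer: -617012414707/2367 ≈ -2.6067e+8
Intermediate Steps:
(B(653) + (-201299 + 40743)/(-211230 + 206496))*(22040 + t) = (653 + (-201299 + 40743)/(-211230 + 206496))*(22040 - 401523) = (653 - 160556/(-4734))*(-379483) = (653 - 160556*(-1/4734))*(-379483) = (653 + 80278/2367)*(-379483) = (1625929/2367)*(-379483) = -617012414707/2367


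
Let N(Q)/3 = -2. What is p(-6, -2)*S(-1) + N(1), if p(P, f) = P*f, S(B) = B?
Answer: -18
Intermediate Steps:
N(Q) = -6 (N(Q) = 3*(-2) = -6)
p(-6, -2)*S(-1) + N(1) = -6*(-2)*(-1) - 6 = 12*(-1) - 6 = -12 - 6 = -18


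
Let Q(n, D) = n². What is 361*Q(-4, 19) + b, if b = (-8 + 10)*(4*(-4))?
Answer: 5744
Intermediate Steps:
b = -32 (b = 2*(-16) = -32)
361*Q(-4, 19) + b = 361*(-4)² - 32 = 361*16 - 32 = 5776 - 32 = 5744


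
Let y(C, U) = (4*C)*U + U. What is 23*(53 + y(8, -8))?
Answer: -4853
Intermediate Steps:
y(C, U) = U + 4*C*U (y(C, U) = 4*C*U + U = U + 4*C*U)
23*(53 + y(8, -8)) = 23*(53 - 8*(1 + 4*8)) = 23*(53 - 8*(1 + 32)) = 23*(53 - 8*33) = 23*(53 - 264) = 23*(-211) = -4853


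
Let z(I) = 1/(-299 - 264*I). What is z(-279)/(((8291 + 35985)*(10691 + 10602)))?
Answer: 1/69158695849876 ≈ 1.4459e-14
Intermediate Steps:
z(-279)/(((8291 + 35985)*(10691 + 10602))) = (-1/(299 + 264*(-279)))/(((8291 + 35985)*(10691 + 10602))) = (-1/(299 - 73656))/((44276*21293)) = -1/(-73357)/942768868 = -1*(-1/73357)*(1/942768868) = (1/73357)*(1/942768868) = 1/69158695849876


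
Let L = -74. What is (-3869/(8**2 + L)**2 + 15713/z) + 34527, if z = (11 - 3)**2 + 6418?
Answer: 11178446921/324100 ≈ 34491.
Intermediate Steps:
z = 6482 (z = 8**2 + 6418 = 64 + 6418 = 6482)
(-3869/(8**2 + L)**2 + 15713/z) + 34527 = (-3869/(8**2 - 74)**2 + 15713/6482) + 34527 = (-3869/(64 - 74)**2 + 15713*(1/6482)) + 34527 = (-3869/((-10)**2) + 15713/6482) + 34527 = (-3869/100 + 15713/6482) + 34527 = -11753779/324100 + 34527 = 11178446921/324100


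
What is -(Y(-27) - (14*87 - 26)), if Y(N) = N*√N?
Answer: 1192 + 81*I*√3 ≈ 1192.0 + 140.3*I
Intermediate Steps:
Y(N) = N^(3/2)
-(Y(-27) - (14*87 - 26)) = -((-27)^(3/2) - (14*87 - 26)) = -(-81*I*√3 - (1218 - 26)) = -(-81*I*√3 - 1*1192) = -(-81*I*√3 - 1192) = -(-1192 - 81*I*√3) = 1192 + 81*I*√3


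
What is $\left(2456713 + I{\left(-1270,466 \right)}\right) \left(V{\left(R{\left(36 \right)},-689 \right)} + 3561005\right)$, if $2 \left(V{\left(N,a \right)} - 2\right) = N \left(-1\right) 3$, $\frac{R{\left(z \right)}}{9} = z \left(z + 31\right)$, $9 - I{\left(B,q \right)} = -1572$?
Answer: $8673955172830$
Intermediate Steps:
$I{\left(B,q \right)} = 1581$ ($I{\left(B,q \right)} = 9 - -1572 = 9 + 1572 = 1581$)
$R{\left(z \right)} = 9 z \left(31 + z\right)$ ($R{\left(z \right)} = 9 z \left(z + 31\right) = 9 z \left(31 + z\right)$)
$V{\left(N,a \right)} = 2 - \frac{3 N}{2}$ ($V{\left(N,a \right)} = 2 + \frac{N \left(-1\right) 3}{2} = 2 + \frac{- N 3}{2} = 2 + \frac{\left(-3\right) N}{2} = 2 - \frac{3 N}{2}$)
$\left(2456713 + I{\left(-1270,466 \right)}\right) \left(V{\left(R{\left(36 \right)},-689 \right)} + 3561005\right) = \left(2456713 + 1581\right) \left(\left(2 - \frac{3 \cdot 9 \cdot 36 \left(31 + 36\right)}{2}\right) + 3561005\right) = 2458294 \left(\left(2 - \frac{3 \cdot 9 \cdot 36 \cdot 67}{2}\right) + 3561005\right) = 2458294 \left(\left(2 - 32562\right) + 3561005\right) = 2458294 \left(-32560 + 3561005\right) = 2458294 \cdot 3528445 = 8673955172830$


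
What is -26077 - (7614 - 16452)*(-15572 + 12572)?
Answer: -26540077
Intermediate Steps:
-26077 - (7614 - 16452)*(-15572 + 12572) = -26077 - (-8838)*(-3000) = -26077 - 1*26514000 = -26077 - 26514000 = -26540077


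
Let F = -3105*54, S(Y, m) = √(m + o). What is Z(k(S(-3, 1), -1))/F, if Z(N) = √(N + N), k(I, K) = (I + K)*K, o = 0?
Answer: 0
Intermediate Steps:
S(Y, m) = √m (S(Y, m) = √(m + 0) = √m)
k(I, K) = K*(I + K)
Z(N) = √2*√N (Z(N) = √(2*N) = √2*√N)
F = -167670
Z(k(S(-3, 1), -1))/F = (√2*√(-(√1 - 1)))/(-167670) = (√2*√(-(1 - 1)))*(-1/167670) = (√2*√(-1*0))*(-1/167670) = (√2*√0)*(-1/167670) = (√2*0)*(-1/167670) = 0*(-1/167670) = 0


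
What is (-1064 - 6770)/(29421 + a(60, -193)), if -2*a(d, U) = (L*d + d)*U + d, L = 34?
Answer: -7834/232041 ≈ -0.033761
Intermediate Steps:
a(d, U) = -d/2 - 35*U*d/2 (a(d, U) = -((34*d + d)*U + d)/2 = -((35*d)*U + d)/2 = -(35*U*d + d)/2 = -(d + 35*U*d)/2 = -d/2 - 35*U*d/2)
(-1064 - 6770)/(29421 + a(60, -193)) = (-1064 - 6770)/(29421 - ½*60*(1 + 35*(-193))) = -7834/(29421 - ½*60*(1 - 6755)) = -7834/(29421 - ½*60*(-6754)) = -7834/(29421 + 202620) = -7834/232041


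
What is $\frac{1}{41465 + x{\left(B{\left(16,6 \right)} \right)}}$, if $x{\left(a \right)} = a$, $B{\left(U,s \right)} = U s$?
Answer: $\frac{1}{41561} \approx 2.4061 \cdot 10^{-5}$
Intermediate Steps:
$\frac{1}{41465 + x{\left(B{\left(16,6 \right)} \right)}} = \frac{1}{41465 + 16 \cdot 6} = \frac{1}{41465 + 96} = \frac{1}{41561}$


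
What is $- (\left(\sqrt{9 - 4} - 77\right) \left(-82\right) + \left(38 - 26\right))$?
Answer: $-6326 + 82 \sqrt{5} \approx -6142.6$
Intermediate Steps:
$- (\left(\sqrt{9 - 4} - 77\right) \left(-82\right) + \left(38 - 26\right)) = - (\left(\sqrt{5} - 77\right) \left(-82\right) + 12) = - (\left(-77 + \sqrt{5}\right) \left(-82\right) + 12) = - (\left(6314 - 82 \sqrt{5}\right) + 12) = - (6326 - 82 \sqrt{5}) = -6326 + 82 \sqrt{5}$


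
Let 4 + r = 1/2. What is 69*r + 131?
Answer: -221/2 ≈ -110.50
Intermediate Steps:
r = -7/2 (r = -4 + 1/2 = -4 + ½ = -7/2 ≈ -3.5000)
69*r + 131 = 69*(-7/2) + 131 = -483/2 + 131 = -221/2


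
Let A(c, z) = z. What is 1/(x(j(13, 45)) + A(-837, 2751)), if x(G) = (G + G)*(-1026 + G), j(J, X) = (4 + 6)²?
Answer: -1/182449 ≈ -5.4810e-6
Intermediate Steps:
j(J, X) = 100 (j(J, X) = 10² = 100)
x(G) = 2*G*(-1026 + G) (x(G) = (2*G)*(-1026 + G) = 2*G*(-1026 + G))
1/(x(j(13, 45)) + A(-837, 2751)) = 1/(2*100*(-1026 + 100) + 2751) = 1/(2*100*(-926) + 2751) = 1/(-185200 + 2751) = 1/(-182449) = -1/182449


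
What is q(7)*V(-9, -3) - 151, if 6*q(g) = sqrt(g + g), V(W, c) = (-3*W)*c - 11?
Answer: -151 - 46*sqrt(14)/3 ≈ -208.37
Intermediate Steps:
V(W, c) = -11 - 3*W*c (V(W, c) = -3*W*c - 11 = -11 - 3*W*c)
q(g) = sqrt(2)*sqrt(g)/6 (q(g) = sqrt(g + g)/6 = sqrt(2*g)/6 = (sqrt(2)*sqrt(g))/6 = sqrt(2)*sqrt(g)/6)
q(7)*V(-9, -3) - 151 = (sqrt(2)*sqrt(7)/6)*(-11 - 3*(-9)*(-3)) - 151 = (sqrt(14)/6)*(-11 - 81) - 151 = (sqrt(14)/6)*(-92) - 151 = -46*sqrt(14)/3 - 151 = -151 - 46*sqrt(14)/3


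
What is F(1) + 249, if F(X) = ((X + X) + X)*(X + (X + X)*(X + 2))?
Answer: 270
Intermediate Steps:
F(X) = 3*X*(X + 2*X*(2 + X)) (F(X) = (2*X + X)*(X + (2*X)*(2 + X)) = (3*X)*(X + 2*X*(2 + X)) = 3*X*(X + 2*X*(2 + X)))
F(1) + 249 = 1**2*(15 + 6*1) + 249 = 1*(15 + 6) + 249 = 1*21 + 249 = 21 + 249 = 270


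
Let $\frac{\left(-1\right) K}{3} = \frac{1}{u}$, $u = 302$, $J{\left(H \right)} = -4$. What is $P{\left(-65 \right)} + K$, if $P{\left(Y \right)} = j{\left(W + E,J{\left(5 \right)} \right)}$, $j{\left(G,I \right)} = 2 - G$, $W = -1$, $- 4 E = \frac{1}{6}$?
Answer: $\frac{10987}{3624} \approx 3.0317$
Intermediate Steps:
$E = - \frac{1}{24}$ ($E = - \frac{1}{4 \cdot 6} = \left(- \frac{1}{4}\right) \frac{1}{6} = - \frac{1}{24} \approx -0.041667$)
$K = - \frac{3}{302} \approx -0.0099338$
$P{\left(Y \right)} = \frac{73}{24}$ ($P{\left(Y \right)} = 2 - \left(-1 - \frac{1}{24}\right) = 2 - - \frac{25}{24} = 2 + \frac{25}{24} = \frac{73}{24}$)
$P{\left(-65 \right)} + K = \frac{73}{24} - \frac{3}{302} = \frac{10987}{3624}$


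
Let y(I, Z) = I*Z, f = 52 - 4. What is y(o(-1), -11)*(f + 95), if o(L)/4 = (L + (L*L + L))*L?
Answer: -6292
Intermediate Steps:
f = 48
o(L) = 4*L*(L**2 + 2*L) (o(L) = 4*((L + (L*L + L))*L) = 4*((L + (L**2 + L))*L) = 4*((L + (L + L**2))*L) = 4*((L**2 + 2*L)*L) = 4*(L*(L**2 + 2*L)) = 4*L*(L**2 + 2*L))
y(o(-1), -11)*(f + 95) = ((4*(-1)**2*(2 - 1))*(-11))*(48 + 95) = ((4*1*1)*(-11))*143 = (4*(-11))*143 = -44*143 = -6292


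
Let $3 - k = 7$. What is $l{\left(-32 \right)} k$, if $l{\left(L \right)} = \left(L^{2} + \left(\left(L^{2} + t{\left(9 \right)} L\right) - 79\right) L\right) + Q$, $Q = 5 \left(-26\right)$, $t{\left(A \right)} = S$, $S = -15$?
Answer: $178824$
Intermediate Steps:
$t{\left(A \right)} = -15$
$k = -4$ ($k = 3 - 7 = -4$)
$Q = -130$
$l{\left(L \right)} = -130 + L^{2} + L \left(-79 + L^{2} - 15 L\right)$ ($l{\left(L \right)} = \left(L^{2} + \left(\left(L^{2} - 15 L\right) - 79\right) L\right) - 130 = \left(L^{2} + \left(-79 + L^{2} - 15 L\right) L\right) - 130 = \left(L^{2} + L \left(-79 + L^{2} - 15 L\right)\right) - 130 = -130 + L^{2} + L \left(-79 + L^{2} - 15 L\right)$)
$l{\left(-32 \right)} k = \left(-130 + \left(-32\right)^{3} - -2528 - 14 \left(-32\right)^{2}\right) \left(-4\right) = \left(-130 - 32768 + 2528 - 14336\right) \left(-4\right) = \left(-44706\right) \left(-4\right) = 178824$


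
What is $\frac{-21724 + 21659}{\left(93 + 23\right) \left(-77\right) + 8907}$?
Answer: $\frac{13}{5} \approx 2.6$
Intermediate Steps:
$\frac{-21724 + 21659}{\left(93 + 23\right) \left(-77\right) + 8907} = - \frac{65}{116 \left(-77\right) + 8907} = - \frac{65}{-8932 + 8907} = - \frac{65}{-25} = \left(-65\right) \left(- \frac{1}{25}\right) = \frac{13}{5}$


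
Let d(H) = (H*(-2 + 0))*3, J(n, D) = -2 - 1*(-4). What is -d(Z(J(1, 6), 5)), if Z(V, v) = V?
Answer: 12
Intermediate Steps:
J(n, D) = 2 (J(n, D) = -2 + 4 = 2)
d(H) = -6*H (d(H) = (H*(-2))*3 = -2*H*3 = -6*H)
-d(Z(J(1, 6), 5)) = -(-6)*2 = -1*(-12) = 12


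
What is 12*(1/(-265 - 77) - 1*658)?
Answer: -450074/57 ≈ -7896.0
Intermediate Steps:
12*(1/(-265 - 77) - 1*658) = 12*(1/(-342) - 658) = 12*(-1/342 - 658) = 12*(-225037/342) = -450074/57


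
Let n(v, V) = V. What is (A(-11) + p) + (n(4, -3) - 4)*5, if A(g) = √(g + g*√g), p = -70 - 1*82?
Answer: -187 + √(-11 - 11*I*√11) ≈ -183.32 - 4.9551*I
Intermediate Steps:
p = -152 (p = -70 - 82 = -152)
A(g) = √(g + g^(3/2))
(A(-11) + p) + (n(4, -3) - 4)*5 = (√(-11 + (-11)^(3/2)) - 152) + (-3 - 4)*5 = (√(-11 - 11*I*√11) - 152) - 7*5 = (-152 + √(-11 - 11*I*√11)) - 35 = -187 + √(-11 - 11*I*√11)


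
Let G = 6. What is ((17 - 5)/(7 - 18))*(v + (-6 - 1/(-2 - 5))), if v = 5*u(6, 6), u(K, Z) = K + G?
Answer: -4548/77 ≈ -59.065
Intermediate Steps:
u(K, Z) = 6 + K (u(K, Z) = K + 6 = 6 + K)
v = 60 (v = 5*(6 + 6) = 5*12 = 60)
((17 - 5)/(7 - 18))*(v + (-6 - 1/(-2 - 5))) = ((17 - 5)/(7 - 18))*(60 + (-6 - 1/(-2 - 5))) = (12/(-11))*(60 + (-6 - 1/(-7))) = (12*(-1/11))*(60 + (-6 - 1*(-⅐))) = -12*(60 + (-6 + ⅐))/11 = -12*(60 - 41/7)/11 = -12/11*379/7 = -4548/77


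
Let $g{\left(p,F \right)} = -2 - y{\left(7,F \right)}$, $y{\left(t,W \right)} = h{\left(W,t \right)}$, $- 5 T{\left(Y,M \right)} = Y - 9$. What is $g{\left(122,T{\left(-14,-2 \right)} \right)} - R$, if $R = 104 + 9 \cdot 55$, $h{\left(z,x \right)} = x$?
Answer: $-608$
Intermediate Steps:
$T{\left(Y,M \right)} = \frac{9}{5} - \frac{Y}{5}$ ($T{\left(Y,M \right)} = - \frac{Y - 9}{5} = - \frac{-9 + Y}{5} = \frac{9}{5} - \frac{Y}{5}$)
$y{\left(t,W \right)} = t$
$R = 599$ ($R = 104 + 495 = 599$)
$g{\left(p,F \right)} = -9$ ($g{\left(p,F \right)} = -2 - 7 = -9$)
$g{\left(122,T{\left(-14,-2 \right)} \right)} - R = -9 - 599 = -608$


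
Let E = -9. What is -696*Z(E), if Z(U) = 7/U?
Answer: 1624/3 ≈ 541.33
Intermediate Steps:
-696*Z(E) = -4872/(-9) = -4872*(-1)/9 = -696*(-7/9) = 1624/3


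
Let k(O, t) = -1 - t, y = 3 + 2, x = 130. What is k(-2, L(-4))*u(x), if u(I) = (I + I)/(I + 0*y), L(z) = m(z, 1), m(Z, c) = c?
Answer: -4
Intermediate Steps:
L(z) = 1
y = 5
u(I) = 2 (u(I) = (I + I)/(I + 0*5) = (2*I)/(I + 0) = (2*I)/I = 2)
k(-2, L(-4))*u(x) = (-1 - 1*1)*2 = (-1 - 1)*2 = -2*2 = -4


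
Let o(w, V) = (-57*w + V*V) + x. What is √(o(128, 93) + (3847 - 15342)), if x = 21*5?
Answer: I*√10037 ≈ 100.18*I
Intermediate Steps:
x = 105
o(w, V) = 105 + V² - 57*w (o(w, V) = (-57*w + V*V) + 105 = (-57*w + V²) + 105 = (V² - 57*w) + 105 = 105 + V² - 57*w)
√(o(128, 93) + (3847 - 15342)) = √((105 + 93² - 57*128) + (3847 - 15342)) = √((105 + 8649 - 7296) - 11495) = √(1458 - 11495) = √(-10037) = I*√10037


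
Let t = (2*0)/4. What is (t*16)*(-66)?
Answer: 0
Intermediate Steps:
t = 0 (t = 0*(¼) = 0)
(t*16)*(-66) = (0*16)*(-66) = 0*(-66) = 0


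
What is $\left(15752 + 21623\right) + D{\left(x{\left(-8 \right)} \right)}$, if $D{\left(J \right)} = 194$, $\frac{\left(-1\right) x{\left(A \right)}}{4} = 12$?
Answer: $37569$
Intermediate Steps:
$x{\left(A \right)} = -48$ ($x{\left(A \right)} = \left(-4\right) 12 = -48$)
$\left(15752 + 21623\right) + D{\left(x{\left(-8 \right)} \right)} = \left(15752 + 21623\right) + 194 = 37375 + 194 = 37569$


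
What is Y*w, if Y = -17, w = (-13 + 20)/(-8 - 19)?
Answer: 119/27 ≈ 4.4074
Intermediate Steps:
w = -7/27 (w = 7/(-27) = 7*(-1/27) = -7/27 ≈ -0.25926)
Y*w = -17*(-7/27) = 119/27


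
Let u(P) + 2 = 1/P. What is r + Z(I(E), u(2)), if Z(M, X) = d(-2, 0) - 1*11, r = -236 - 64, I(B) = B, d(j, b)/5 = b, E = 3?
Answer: -311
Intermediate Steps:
u(P) = -2 + 1/P
d(j, b) = 5*b
r = -300
Z(M, X) = -11 (Z(M, X) = 5*0 - 1*11 = 0 - 11 = -11)
r + Z(I(E), u(2)) = -300 - 11 = -311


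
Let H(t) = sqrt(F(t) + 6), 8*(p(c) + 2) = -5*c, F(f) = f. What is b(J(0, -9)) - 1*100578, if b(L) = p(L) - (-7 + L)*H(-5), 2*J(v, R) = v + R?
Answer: -1609051/16 ≈ -1.0057e+5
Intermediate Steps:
p(c) = -2 - 5*c/8 (p(c) = -2 + (-5*c)/8 = -2 - 5*c/8)
H(t) = sqrt(6 + t) (H(t) = sqrt(t + 6) = sqrt(6 + t))
J(v, R) = R/2 + v/2 (J(v, R) = (v + R)/2 = (R + v)/2 = R/2 + v/2)
b(L) = 5 - 13*L/8 (b(L) = (-2 - 5*L/8) - (-7 + L)*sqrt(6 - 5) = (-2 - 5*L/8) - (-7 + L)*sqrt(1) = (-2 - 5*L/8) - (-7 + L) = (-2 - 5*L/8) + (7 - L) = 5 - 13*L/8)
b(J(0, -9)) - 1*100578 = (5 - 13*((1/2)*(-9) + (1/2)*0)/8) - 1*100578 = (5 - 13*(-9/2 + 0)/8) - 100578 = (5 - 13/8*(-9/2)) - 100578 = (5 + 117/16) - 100578 = 197/16 - 100578 = -1609051/16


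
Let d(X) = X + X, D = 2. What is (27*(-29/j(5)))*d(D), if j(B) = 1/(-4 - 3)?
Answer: 21924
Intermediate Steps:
j(B) = -⅐ (j(B) = 1/(-7) = -⅐)
d(X) = 2*X
(27*(-29/j(5)))*d(D) = (27*(-29/(-⅐)))*(2*2) = (27*(-29*(-7)))*4 = (27*203)*4 = 5481*4 = 21924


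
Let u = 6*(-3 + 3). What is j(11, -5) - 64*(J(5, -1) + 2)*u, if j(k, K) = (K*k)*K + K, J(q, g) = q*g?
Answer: 270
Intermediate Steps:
J(q, g) = g*q
u = 0 (u = 6*0 = 0)
j(k, K) = K + k*K² (j(k, K) = k*K² + K = K + k*K²)
j(11, -5) - 64*(J(5, -1) + 2)*u = -5*(1 - 5*11) - 64*(-1*5 + 2)*0 = -5*(1 - 55) - 64*(-5 + 2)*0 = -5*(-54) - (-192)*0 = 270 - 64*0 = 270 + 0 = 270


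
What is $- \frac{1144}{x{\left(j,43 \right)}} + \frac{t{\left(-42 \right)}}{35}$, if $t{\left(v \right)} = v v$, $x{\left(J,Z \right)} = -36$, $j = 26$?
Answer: $\frac{3698}{45} \approx 82.178$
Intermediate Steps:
$t{\left(v \right)} = v^{2}$
$- \frac{1144}{x{\left(j,43 \right)}} + \frac{t{\left(-42 \right)}}{35} = - \frac{1144}{-36} + \frac{\left(-42\right)^{2}}{35} = \left(-1144\right) \left(- \frac{1}{36}\right) + 1764 \cdot \frac{1}{35} = \frac{286}{9} + \frac{252}{5} = \frac{3698}{45}$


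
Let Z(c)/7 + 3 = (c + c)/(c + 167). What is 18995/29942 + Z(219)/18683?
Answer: 9773868295/15423633214 ≈ 0.63369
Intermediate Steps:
Z(c) = -21 + 14*c/(167 + c) (Z(c) = -21 + 7*((c + c)/(c + 167)) = -21 + 7*((2*c)/(167 + c)) = -21 + 7*(2*c/(167 + c)) = -21 + 14*c/(167 + c))
18995/29942 + Z(219)/18683 = 18995/29942 + (7*(-501 - 1*219)/(167 + 219))/18683 = 18995*(1/29942) + (7*(-501 - 219)/386)*(1/18683) = 18995/29942 + (7*(1/386)*(-720))*(1/18683) = 18995/29942 - 2520/193*1/18683 = 18995/29942 - 360/515117 = 9773868295/15423633214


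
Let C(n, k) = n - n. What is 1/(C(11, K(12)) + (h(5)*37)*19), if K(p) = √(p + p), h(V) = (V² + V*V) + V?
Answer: 1/38665 ≈ 2.5863e-5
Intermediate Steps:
h(V) = V + 2*V² (h(V) = (V² + V²) + V = 2*V² + V = V + 2*V²)
K(p) = √2*√p (K(p) = √(2*p) = √2*√p)
C(n, k) = 0
1/(C(11, K(12)) + (h(5)*37)*19) = 1/(0 + ((5*(1 + 2*5))*37)*19) = 1/(0 + ((5*(1 + 10))*37)*19) = 1/(0 + ((5*11)*37)*19) = 1/(0 + (55*37)*19) = 1/(0 + 2035*19) = 1/(0 + 38665) = 1/38665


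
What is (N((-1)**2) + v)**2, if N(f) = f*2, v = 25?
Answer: 729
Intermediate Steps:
N(f) = 2*f
(N((-1)**2) + v)**2 = (2*(-1)**2 + 25)**2 = (2*1 + 25)**2 = (2 + 25)**2 = 27**2 = 729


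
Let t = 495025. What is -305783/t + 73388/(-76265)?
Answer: -1704269577/1078659475 ≈ -1.5800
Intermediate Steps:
-305783/t + 73388/(-76265) = -305783/495025 + 73388/(-76265) = -305783*1/495025 + 73388*(-1/76265) = -305783/495025 - 10484/10895 = -1704269577/1078659475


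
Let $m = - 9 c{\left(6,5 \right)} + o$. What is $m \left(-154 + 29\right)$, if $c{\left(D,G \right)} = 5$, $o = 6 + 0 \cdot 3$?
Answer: $4875$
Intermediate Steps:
$o = 6$ ($o = 6 + 0 = 6$)
$m = -39$ ($m = \left(-9\right) 5 + 6 = -45 + 6 = -39$)
$m \left(-154 + 29\right) = - 39 \left(-154 + 29\right) = \left(-39\right) \left(-125\right) = 4875$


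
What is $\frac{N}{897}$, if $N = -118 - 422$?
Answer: $- \frac{180}{299} \approx -0.60201$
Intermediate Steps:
$N = -540$
$\frac{N}{897} = - \frac{540}{897} = \left(-540\right) \frac{1}{897} = - \frac{180}{299}$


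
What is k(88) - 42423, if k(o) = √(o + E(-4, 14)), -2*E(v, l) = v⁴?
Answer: -42423 + 2*I*√10 ≈ -42423.0 + 6.3246*I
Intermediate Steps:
E(v, l) = -v⁴/2
k(o) = √(-128 + o) (k(o) = √(o - ½*(-4)⁴) = √(o - ½*256) = √(o - 128) = √(-128 + o))
k(88) - 42423 = √(-128 + 88) - 42423 = √(-40) - 42423 = 2*I*√10 - 42423 = -42423 + 2*I*√10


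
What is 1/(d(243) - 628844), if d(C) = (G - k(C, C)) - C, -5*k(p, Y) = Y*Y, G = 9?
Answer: -5/3086341 ≈ -1.6200e-6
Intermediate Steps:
k(p, Y) = -Y**2/5 (k(p, Y) = -Y*Y/5 = -Y**2/5)
d(C) = 9 - C + C**2/5 (d(C) = (9 - (-1)*C**2/5) - C = (9 + C**2/5) - C = 9 - C + C**2/5)
1/(d(243) - 628844) = 1/((9 - 1*243 + (1/5)*243**2) - 628844) = 1/((9 - 243 + (1/5)*59049) - 628844) = 1/((9 - 243 + 59049/5) - 628844) = 1/(57879/5 - 628844) = 1/(-3086341/5) = -5/3086341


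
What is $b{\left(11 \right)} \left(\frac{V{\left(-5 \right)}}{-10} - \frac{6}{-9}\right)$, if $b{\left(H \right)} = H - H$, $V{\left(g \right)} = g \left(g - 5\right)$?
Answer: $0$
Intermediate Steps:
$V{\left(g \right)} = g \left(-5 + g\right)$
$b{\left(H \right)} = 0$
$b{\left(11 \right)} \left(\frac{V{\left(-5 \right)}}{-10} - \frac{6}{-9}\right) = 0 \left(\frac{\left(-5\right) \left(-5 - 5\right)}{-10} - \frac{6}{-9}\right) = 0 \left(\left(-5\right) \left(-10\right) \left(- \frac{1}{10}\right) - - \frac{2}{3}\right) = 0 \left(50 \left(- \frac{1}{10}\right) + \frac{2}{3}\right) = 0 \left(-5 + \frac{2}{3}\right) = 0 \left(- \frac{13}{3}\right) = 0$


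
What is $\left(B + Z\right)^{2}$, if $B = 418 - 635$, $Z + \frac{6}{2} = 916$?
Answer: $484416$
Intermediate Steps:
$Z = 913$ ($Z = -3 + 916 = 913$)
$B = -217$ ($B = 418 - 635 = -217$)
$\left(B + Z\right)^{2} = \left(-217 + 913\right)^{2} = 696^{2} = 484416$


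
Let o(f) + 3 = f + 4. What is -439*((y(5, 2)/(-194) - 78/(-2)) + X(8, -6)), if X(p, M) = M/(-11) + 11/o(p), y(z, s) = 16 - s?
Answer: -171560761/9603 ≈ -17865.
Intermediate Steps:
o(f) = 1 + f (o(f) = -3 + (f + 4) = -3 + (4 + f) = 1 + f)
X(p, M) = 11/(1 + p) - M/11 (X(p, M) = M/(-11) + 11/(1 + p) = M*(-1/11) + 11/(1 + p) = -M/11 + 11/(1 + p) = 11/(1 + p) - M/11)
-439*((y(5, 2)/(-194) - 78/(-2)) + X(8, -6)) = -439*(((16 - 1*2)/(-194) - 78/(-2)) + (121 - 1*(-6)*(1 + 8))/(11*(1 + 8))) = -439*(((16 - 2)*(-1/194) - 78*(-½)) + (1/11)*(121 - 1*(-6)*9)/9) = -439*((14*(-1/194) + 39) + (1/11)*(⅑)*(121 + 54)) = -439*((-7/97 + 39) + (1/11)*(⅑)*175) = -439*(3776/97 + 175/99) = -439*390799/9603 = -171560761/9603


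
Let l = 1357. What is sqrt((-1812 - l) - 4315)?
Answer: 2*I*sqrt(1871) ≈ 86.51*I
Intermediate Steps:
sqrt((-1812 - l) - 4315) = sqrt((-1812 - 1*1357) - 4315) = sqrt((-1812 - 1357) - 4315) = sqrt(-3169 - 4315) = sqrt(-7484) = 2*I*sqrt(1871)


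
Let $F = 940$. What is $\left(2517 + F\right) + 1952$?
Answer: $5409$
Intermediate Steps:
$\left(2517 + F\right) + 1952 = \left(2517 + 940\right) + 1952 = 3457 + 1952 = 5409$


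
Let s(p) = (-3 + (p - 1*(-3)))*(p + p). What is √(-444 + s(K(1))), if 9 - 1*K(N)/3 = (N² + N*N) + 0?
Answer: √438 ≈ 20.928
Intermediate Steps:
K(N) = 27 - 6*N² (K(N) = 27 - 3*((N² + N*N) + 0) = 27 - 3*((N² + N²) + 0) = 27 - 3*(2*N² + 0) = 27 - 6*N²)
s(p) = 2*p² (s(p) = (-3 + (p + 3))*(2*p) = (-3 + (3 + p))*(2*p) = p*(2*p) = 2*p²)
√(-444 + s(K(1))) = √(-444 + 2*(27 - 6*1²)²) = √(-444 + 2*(27 - 6*1)²) = √(-444 + 2*(27 - 6)²) = √(-444 + 2*21²) = √(-444 + 2*441) = √(-444 + 882) = √438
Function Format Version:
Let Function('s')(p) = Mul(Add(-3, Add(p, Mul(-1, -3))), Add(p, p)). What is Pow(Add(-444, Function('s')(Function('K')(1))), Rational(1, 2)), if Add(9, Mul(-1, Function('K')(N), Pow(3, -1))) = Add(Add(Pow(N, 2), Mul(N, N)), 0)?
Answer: Pow(438, Rational(1, 2)) ≈ 20.928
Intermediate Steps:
Function('K')(N) = Add(27, Mul(-6, Pow(N, 2))) (Function('K')(N) = Add(27, Mul(-3, Add(Add(Pow(N, 2), Mul(N, N)), 0))) = Add(27, Mul(-3, Add(Add(Pow(N, 2), Pow(N, 2)), 0))) = Add(27, Mul(-3, Add(Mul(2, Pow(N, 2)), 0))) = Add(27, Mul(-3, Mul(2, Pow(N, 2)))) = Add(27, Mul(-6, Pow(N, 2))))
Function('s')(p) = Mul(2, Pow(p, 2)) (Function('s')(p) = Mul(Add(-3, Add(p, 3)), Mul(2, p)) = Mul(Add(-3, Add(3, p)), Mul(2, p)) = Mul(p, Mul(2, p)) = Mul(2, Pow(p, 2)))
Pow(Add(-444, Function('s')(Function('K')(1))), Rational(1, 2)) = Pow(Add(-444, Mul(2, Pow(Add(27, Mul(-6, Pow(1, 2))), 2))), Rational(1, 2)) = Pow(Add(-444, Mul(2, Pow(Add(27, Mul(-6, 1)), 2))), Rational(1, 2)) = Pow(Add(-444, Mul(2, Pow(Add(27, -6), 2))), Rational(1, 2)) = Pow(Add(-444, Mul(2, Pow(21, 2))), Rational(1, 2)) = Pow(Add(-444, Mul(2, 441)), Rational(1, 2)) = Pow(Add(-444, 882), Rational(1, 2)) = Pow(438, Rational(1, 2))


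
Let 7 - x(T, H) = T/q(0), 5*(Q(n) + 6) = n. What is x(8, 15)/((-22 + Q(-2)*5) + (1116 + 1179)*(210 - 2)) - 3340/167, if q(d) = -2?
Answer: -9546109/477306 ≈ -20.000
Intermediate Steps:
Q(n) = -6 + n/5
x(T, H) = 7 + T/2 (x(T, H) = 7 - T/(-2) = 7 - T*(-1)/2 = 7 - (-1)*T/2 = 7 + T/2)
x(8, 15)/((-22 + Q(-2)*5) + (1116 + 1179)*(210 - 2)) - 3340/167 = (7 + (½)*8)/((-22 + (-6 + (⅕)*(-2))*5) + (1116 + 1179)*(210 - 2)) - 3340/167 = (7 + 4)/((-22 + (-6 - ⅖)*5) + 2295*208) - 3340*1/167 = 11/((-22 - 32/5*5) + 477360) - 20 = 11/((-22 - 32) + 477360) - 20 = 11/(-54 + 477360) - 20 = 11/477306 - 20 = -9546109/477306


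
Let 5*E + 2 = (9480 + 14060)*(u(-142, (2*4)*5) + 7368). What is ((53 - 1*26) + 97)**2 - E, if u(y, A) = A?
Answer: -174307438/5 ≈ -3.4862e+7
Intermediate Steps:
E = 174384318/5 (E = -2/5 + ((9480 + 14060)*((2*4)*5 + 7368))/5 = -2/5 + (23540*(8*5 + 7368))/5 = -2/5 + (23540*(40 + 7368))/5 = -2/5 + (23540*7408)/5 = -2/5 + (1/5)*174384320 = -2/5 + 34876864 = 174384318/5 ≈ 3.4877e+7)
((53 - 1*26) + 97)**2 - E = ((53 - 1*26) + 97)**2 - 1*174384318/5 = ((53 - 26) + 97)**2 - 174384318/5 = (27 + 97)**2 - 174384318/5 = 124**2 - 174384318/5 = 15376 - 174384318/5 = -174307438/5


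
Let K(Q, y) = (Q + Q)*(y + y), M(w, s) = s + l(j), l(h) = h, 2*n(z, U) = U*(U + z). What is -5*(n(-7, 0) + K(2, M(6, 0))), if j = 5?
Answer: -200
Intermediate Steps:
n(z, U) = U*(U + z)/2 (n(z, U) = (U*(U + z))/2 = U*(U + z)/2)
M(w, s) = 5 + s (M(w, s) = s + 5 = 5 + s)
K(Q, y) = 4*Q*y (K(Q, y) = (2*Q)*(2*y) = 4*Q*y)
-5*(n(-7, 0) + K(2, M(6, 0))) = -5*((½)*0*(0 - 7) + 4*2*(5 + 0)) = -5*((½)*0*(-7) + 4*2*5) = -5*(0 + 40) = -5*40 = -200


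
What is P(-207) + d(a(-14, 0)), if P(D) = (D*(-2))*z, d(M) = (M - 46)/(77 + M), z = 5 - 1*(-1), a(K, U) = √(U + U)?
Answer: 191222/77 ≈ 2483.4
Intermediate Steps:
a(K, U) = √2*√U (a(K, U) = √(2*U) = √2*√U)
z = 6 (z = 5 + 1 = 6)
d(M) = (-46 + M)/(77 + M)
P(D) = -12*D (P(D) = (D*(-2))*6 = -2*D*6 = -12*D)
P(-207) + d(a(-14, 0)) = -12*(-207) + (-46 + √2*√0)/(77 + √2*√0) = 2484 + (-46 + √2*0)/(77 + √2*0) = 2484 + (-46 + 0)/(77 + 0) = 2484 - 46/77 = 191222/77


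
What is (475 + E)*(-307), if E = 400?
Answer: -268625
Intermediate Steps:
(475 + E)*(-307) = (475 + 400)*(-307) = 875*(-307) = -268625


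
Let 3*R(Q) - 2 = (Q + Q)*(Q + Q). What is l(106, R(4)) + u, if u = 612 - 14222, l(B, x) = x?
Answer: -13588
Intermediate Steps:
R(Q) = ⅔ + 4*Q²/3 (R(Q) = ⅔ + ((Q + Q)*(Q + Q))/3 = ⅔ + ((2*Q)*(2*Q))/3 = ⅔ + (4*Q²)/3 = ⅔ + 4*Q²/3)
u = -13610
l(106, R(4)) + u = (⅔ + (4/3)*4²) - 13610 = (⅔ + (4/3)*16) - 13610 = (⅔ + 64/3) - 13610 = 22 - 13610 = -13588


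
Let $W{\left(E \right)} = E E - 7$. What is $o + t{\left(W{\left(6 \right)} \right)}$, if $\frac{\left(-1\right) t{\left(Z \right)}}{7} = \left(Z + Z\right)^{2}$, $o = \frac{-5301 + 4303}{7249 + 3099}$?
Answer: $- \frac{121837851}{5174} \approx -23548.0$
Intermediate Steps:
$W{\left(E \right)} = -7 + E^{2}$ ($W{\left(E \right)} = E^{2} - 7 = -7 + E^{2}$)
$o = - \frac{499}{5174}$ ($o = - \frac{998}{10348} = \left(-998\right) \frac{1}{10348} = - \frac{499}{5174} \approx -0.096444$)
$t{\left(Z \right)} = - 28 Z^{2}$ ($t{\left(Z \right)} = - 7 \left(Z + Z\right)^{2} = - 7 \left(2 Z\right)^{2} = - 7 \cdot 4 Z^{2} = - 28 Z^{2}$)
$o + t{\left(W{\left(6 \right)} \right)} = - \frac{499}{5174} - 28 \left(-7 + 6^{2}\right)^{2} = - \frac{499}{5174} - 28 \left(-7 + 36\right)^{2} = - \frac{499}{5174} - 28 \cdot 29^{2} = - \frac{499}{5174} - 23548 = - \frac{121837851}{5174}$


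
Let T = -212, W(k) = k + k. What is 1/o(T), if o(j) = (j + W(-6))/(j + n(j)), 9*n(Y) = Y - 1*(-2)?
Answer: 353/336 ≈ 1.0506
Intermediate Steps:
W(k) = 2*k
n(Y) = 2/9 + Y/9 (n(Y) = (Y - 1*(-2))/9 = (Y + 2)/9 = (2 + Y)/9 = 2/9 + Y/9)
o(j) = (-12 + j)/(2/9 + 10*j/9) (o(j) = (j + 2*(-6))/(j + (2/9 + j/9)) = (j - 12)/(2/9 + 10*j/9) = (-12 + j)/(2/9 + 10*j/9))
1/o(T) = 1/(9*(-12 - 212)/(2*(1 + 5*(-212)))) = 1/((9/2)*(-224)/(1 - 1060)) = 1/((9/2)*(-224)/(-1059)) = 1/((9/2)*(-1/1059)*(-224)) = 1/(336/353) = 353/336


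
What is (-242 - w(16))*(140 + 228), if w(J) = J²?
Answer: -183264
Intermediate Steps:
(-242 - w(16))*(140 + 228) = (-242 - 1*16²)*(140 + 228) = (-242 - 1*256)*368 = (-242 - 256)*368 = -498*368 = -183264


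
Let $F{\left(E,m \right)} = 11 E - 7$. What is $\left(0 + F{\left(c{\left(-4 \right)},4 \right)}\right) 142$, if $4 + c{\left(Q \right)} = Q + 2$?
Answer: $-10366$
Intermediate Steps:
$c{\left(Q \right)} = -2 + Q$ ($c{\left(Q \right)} = -4 + \left(Q + 2\right) = -4 + \left(2 + Q\right) = -2 + Q$)
$F{\left(E,m \right)} = -7 + 11 E$
$\left(0 + F{\left(c{\left(-4 \right)},4 \right)}\right) 142 = \left(0 + \left(-7 + 11 \left(-2 - 4\right)\right)\right) 142 = \left(0 + \left(-7 + 11 \left(-6\right)\right)\right) 142 = \left(0 - 73\right) 142 = \left(-73\right) 142 = -10366$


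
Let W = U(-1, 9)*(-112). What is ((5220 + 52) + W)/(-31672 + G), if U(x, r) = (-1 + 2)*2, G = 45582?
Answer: 2524/6955 ≈ 0.36290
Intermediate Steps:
U(x, r) = 2 (U(x, r) = 1*2 = 2)
W = -224 (W = 2*(-112) = -224)
((5220 + 52) + W)/(-31672 + G) = ((5220 + 52) - 224)/(-31672 + 45582) = (5272 - 224)/13910 = 5048*(1/13910) = 2524/6955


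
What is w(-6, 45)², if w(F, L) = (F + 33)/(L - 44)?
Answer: 729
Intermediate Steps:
w(F, L) = (33 + F)/(-44 + L)
w(-6, 45)² = ((33 - 6)/(-44 + 45))² = (27/1)² = (1*27)² = 27² = 729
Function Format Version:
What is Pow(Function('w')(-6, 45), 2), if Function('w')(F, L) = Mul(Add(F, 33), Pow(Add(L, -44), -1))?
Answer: 729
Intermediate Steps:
Function('w')(F, L) = Mul(Pow(Add(-44, L), -1), Add(33, F)) (Function('w')(F, L) = Mul(Add(33, F), Pow(Add(-44, L), -1)) = Mul(Pow(Add(-44, L), -1), Add(33, F)))
Pow(Function('w')(-6, 45), 2) = Pow(Mul(Pow(Add(-44, 45), -1), Add(33, -6)), 2) = Pow(Mul(Pow(1, -1), 27), 2) = Pow(Mul(1, 27), 2) = Pow(27, 2) = 729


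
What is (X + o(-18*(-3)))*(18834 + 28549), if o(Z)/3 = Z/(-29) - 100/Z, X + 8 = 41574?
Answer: 513907394294/261 ≈ 1.9690e+9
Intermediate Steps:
X = 41566 (X = -8 + 41574 = 41566)
o(Z) = -300/Z - 3*Z/29 (o(Z) = 3*(Z/(-29) - 100/Z) = 3*(Z*(-1/29) - 100/Z) = 3*(-Z/29 - 100/Z) = 3*(-100/Z - Z/29) = -300/Z - 3*Z/29)
(X + o(-18*(-3)))*(18834 + 28549) = (41566 + (-300/((-18*(-3))) - (-54)*(-3)/29))*(18834 + 28549) = (41566 + (-300/54 - 3/29*54))*47383 = (41566 + (-300*1/54 - 162/29))*47383 = (41566 + (-50/9 - 162/29))*47383 = (41566 - 2908/261)*47383 = (10845818/261)*47383 = 513907394294/261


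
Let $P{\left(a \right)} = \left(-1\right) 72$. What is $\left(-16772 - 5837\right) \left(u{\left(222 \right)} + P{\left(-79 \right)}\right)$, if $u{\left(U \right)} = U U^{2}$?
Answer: $-247364526384$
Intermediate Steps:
$u{\left(U \right)} = U^{3}$
$P{\left(a \right)} = -72$
$\left(-16772 - 5837\right) \left(u{\left(222 \right)} + P{\left(-79 \right)}\right) = \left(-16772 - 5837\right) \left(222^{3} - 72\right) = - 22609 \left(10941048 - 72\right) = \left(-22609\right) 10940976 = -247364526384$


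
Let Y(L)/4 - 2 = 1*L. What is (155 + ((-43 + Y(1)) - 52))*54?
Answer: 3888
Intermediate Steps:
Y(L) = 8 + 4*L (Y(L) = 8 + 4*(1*L) = 8 + 4*L)
(155 + ((-43 + Y(1)) - 52))*54 = (155 + ((-43 + (8 + 4*1)) - 52))*54 = (155 + ((-43 + (8 + 4)) - 52))*54 = (155 + ((-43 + 12) - 52))*54 = (155 + (-31 - 52))*54 = (155 - 83)*54 = 72*54 = 3888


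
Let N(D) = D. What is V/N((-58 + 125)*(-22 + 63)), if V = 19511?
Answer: 19511/2747 ≈ 7.1027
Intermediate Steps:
V/N((-58 + 125)*(-22 + 63)) = 19511/(((-58 + 125)*(-22 + 63))) = 19511/((67*41)) = 19511/2747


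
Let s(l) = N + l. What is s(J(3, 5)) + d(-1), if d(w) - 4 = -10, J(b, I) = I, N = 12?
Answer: 11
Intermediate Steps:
d(w) = -6 (d(w) = 4 - 10 = -6)
s(l) = 12 + l
s(J(3, 5)) + d(-1) = (12 + 5) - 6 = 17 - 6 = 11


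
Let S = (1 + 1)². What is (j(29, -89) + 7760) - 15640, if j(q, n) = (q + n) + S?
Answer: -7936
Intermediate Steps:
S = 4 (S = 2² = 4)
j(q, n) = 4 + n + q (j(q, n) = (q + n) + 4 = (n + q) + 4 = 4 + n + q)
(j(29, -89) + 7760) - 15640 = ((4 - 89 + 29) + 7760) - 15640 = (-56 + 7760) - 15640 = 7704 - 15640 = -7936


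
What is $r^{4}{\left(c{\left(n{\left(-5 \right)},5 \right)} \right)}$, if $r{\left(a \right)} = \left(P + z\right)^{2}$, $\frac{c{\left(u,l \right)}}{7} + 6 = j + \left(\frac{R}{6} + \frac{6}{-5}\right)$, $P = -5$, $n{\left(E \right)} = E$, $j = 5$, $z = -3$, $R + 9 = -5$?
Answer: $16777216$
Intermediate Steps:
$R = -14$ ($R = -9 - 5 = -14$)
$c{\left(u,l \right)} = - \frac{476}{15}$ ($c{\left(u,l \right)} = -42 + 7 \left(5 + \left(- \frac{14}{6} + \frac{6}{-5}\right)\right) = -42 + 7 \left(5 + \left(\left(-14\right) \frac{1}{6} + 6 \left(- \frac{1}{5}\right)\right)\right) = -42 + 7 \left(5 - \frac{53}{15}\right) = -42 + 7 \cdot \frac{22}{15} = -42 + \frac{154}{15} = - \frac{476}{15}$)
$r{\left(a \right)} = 64$ ($r{\left(a \right)} = \left(-5 - 3\right)^{2} = \left(-8\right)^{2} = 64$)
$r^{4}{\left(c{\left(n{\left(-5 \right)},5 \right)} \right)} = 64^{4} = 16777216$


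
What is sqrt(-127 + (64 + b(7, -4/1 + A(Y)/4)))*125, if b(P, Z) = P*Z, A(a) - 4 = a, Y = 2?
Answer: 125*I*sqrt(322)/2 ≈ 1121.5*I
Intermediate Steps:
A(a) = 4 + a
sqrt(-127 + (64 + b(7, -4/1 + A(Y)/4)))*125 = sqrt(-127 + (64 + 7*(-4/1 + (4 + 2)/4)))*125 = sqrt(-127 + (64 + 7*(-4*1 + 6*(1/4))))*125 = sqrt(-127 + (64 + 7*(-4 + 3/2)))*125 = sqrt(-127 + (64 + 7*(-5/2)))*125 = sqrt(-127 + (64 - 35/2))*125 = sqrt(-127 + 93/2)*125 = sqrt(-161/2)*125 = (I*sqrt(322)/2)*125 = 125*I*sqrt(322)/2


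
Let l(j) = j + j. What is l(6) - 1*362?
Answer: -350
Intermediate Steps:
l(j) = 2*j
l(6) - 1*362 = 2*6 - 1*362 = 12 - 362 = -350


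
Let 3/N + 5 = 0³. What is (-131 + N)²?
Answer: 432964/25 ≈ 17319.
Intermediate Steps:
N = -⅗ (N = 3/(-5 + 0³) = 3/(-5 + 0) = 3/(-5) = 3*(-⅕) = -⅗ ≈ -0.60000)
(-131 + N)² = (-131 - ⅗)² = (-658/5)² = 432964/25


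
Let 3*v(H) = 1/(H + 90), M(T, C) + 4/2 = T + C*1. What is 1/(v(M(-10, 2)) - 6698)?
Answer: -240/1607519 ≈ -0.00014930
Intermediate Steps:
M(T, C) = -2 + C + T (M(T, C) = -2 + (T + C*1) = -2 + (T + C) = -2 + (C + T) = -2 + C + T)
v(H) = 1/(3*(90 + H)) (v(H) = 1/(3*(H + 90)) = 1/(3*(90 + H)))
1/(v(M(-10, 2)) - 6698) = 1/(1/(3*(90 + (-2 + 2 - 10))) - 6698) = 1/(1/(3*(90 - 10)) - 6698) = 1/((⅓)/80 - 6698) = 1/((⅓)*(1/80) - 6698) = 1/(1/240 - 6698) = 1/(-1607519/240) = -240/1607519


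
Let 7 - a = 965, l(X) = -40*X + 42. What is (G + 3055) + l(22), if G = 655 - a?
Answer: 3830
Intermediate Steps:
l(X) = 42 - 40*X
a = -958 (a = 7 - 1*965 = 7 - 965 = -958)
G = 1613 (G = 655 - 1*(-958) = 655 + 958 = 1613)
(G + 3055) + l(22) = (1613 + 3055) + (42 - 40*22) = 4668 + (42 - 880) = 4668 - 838 = 3830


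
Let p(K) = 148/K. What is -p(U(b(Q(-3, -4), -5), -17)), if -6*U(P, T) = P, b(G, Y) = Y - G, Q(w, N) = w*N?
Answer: -888/17 ≈ -52.235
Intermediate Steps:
Q(w, N) = N*w
U(P, T) = -P/6
-p(U(b(Q(-3, -4), -5), -17)) = -148/((-(-5 - (-4)*(-3))/6)) = -148/((-(-5 - 1*12)/6)) = -148/((-(-5 - 12)/6)) = -148/((-⅙*(-17))) = -148/17/6 = -148*6/17 = -1*888/17 = -888/17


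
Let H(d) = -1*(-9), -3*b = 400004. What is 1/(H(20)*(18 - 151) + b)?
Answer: -3/403595 ≈ -7.4332e-6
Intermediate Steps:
b = -400004/3 (b = -⅓*400004 = -400004/3 ≈ -1.3333e+5)
H(d) = 9
1/(H(20)*(18 - 151) + b) = 1/(9*(18 - 151) - 400004/3) = 1/(9*(-133) - 400004/3) = 1/(-1197 - 400004/3) = 1/(-403595/3) = -3/403595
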